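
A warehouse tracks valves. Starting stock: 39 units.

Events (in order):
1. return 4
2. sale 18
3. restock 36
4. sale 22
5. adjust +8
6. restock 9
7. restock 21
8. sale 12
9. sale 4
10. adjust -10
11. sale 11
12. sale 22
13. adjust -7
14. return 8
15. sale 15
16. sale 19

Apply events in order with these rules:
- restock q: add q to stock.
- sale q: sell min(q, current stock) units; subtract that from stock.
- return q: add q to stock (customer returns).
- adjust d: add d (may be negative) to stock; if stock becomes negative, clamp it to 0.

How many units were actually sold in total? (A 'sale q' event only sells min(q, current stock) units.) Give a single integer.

Processing events:
Start: stock = 39
  Event 1 (return 4): 39 + 4 = 43
  Event 2 (sale 18): sell min(18,43)=18. stock: 43 - 18 = 25. total_sold = 18
  Event 3 (restock 36): 25 + 36 = 61
  Event 4 (sale 22): sell min(22,61)=22. stock: 61 - 22 = 39. total_sold = 40
  Event 5 (adjust +8): 39 + 8 = 47
  Event 6 (restock 9): 47 + 9 = 56
  Event 7 (restock 21): 56 + 21 = 77
  Event 8 (sale 12): sell min(12,77)=12. stock: 77 - 12 = 65. total_sold = 52
  Event 9 (sale 4): sell min(4,65)=4. stock: 65 - 4 = 61. total_sold = 56
  Event 10 (adjust -10): 61 + -10 = 51
  Event 11 (sale 11): sell min(11,51)=11. stock: 51 - 11 = 40. total_sold = 67
  Event 12 (sale 22): sell min(22,40)=22. stock: 40 - 22 = 18. total_sold = 89
  Event 13 (adjust -7): 18 + -7 = 11
  Event 14 (return 8): 11 + 8 = 19
  Event 15 (sale 15): sell min(15,19)=15. stock: 19 - 15 = 4. total_sold = 104
  Event 16 (sale 19): sell min(19,4)=4. stock: 4 - 4 = 0. total_sold = 108
Final: stock = 0, total_sold = 108

Answer: 108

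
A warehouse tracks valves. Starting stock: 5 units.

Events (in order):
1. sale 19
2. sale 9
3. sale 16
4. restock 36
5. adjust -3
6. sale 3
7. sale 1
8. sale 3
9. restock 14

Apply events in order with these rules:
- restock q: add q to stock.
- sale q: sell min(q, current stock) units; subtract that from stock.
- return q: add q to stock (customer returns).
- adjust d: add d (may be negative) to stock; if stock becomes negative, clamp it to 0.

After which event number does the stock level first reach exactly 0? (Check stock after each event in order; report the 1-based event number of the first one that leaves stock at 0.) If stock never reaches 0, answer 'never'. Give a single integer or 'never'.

Processing events:
Start: stock = 5
  Event 1 (sale 19): sell min(19,5)=5. stock: 5 - 5 = 0. total_sold = 5
  Event 2 (sale 9): sell min(9,0)=0. stock: 0 - 0 = 0. total_sold = 5
  Event 3 (sale 16): sell min(16,0)=0. stock: 0 - 0 = 0. total_sold = 5
  Event 4 (restock 36): 0 + 36 = 36
  Event 5 (adjust -3): 36 + -3 = 33
  Event 6 (sale 3): sell min(3,33)=3. stock: 33 - 3 = 30. total_sold = 8
  Event 7 (sale 1): sell min(1,30)=1. stock: 30 - 1 = 29. total_sold = 9
  Event 8 (sale 3): sell min(3,29)=3. stock: 29 - 3 = 26. total_sold = 12
  Event 9 (restock 14): 26 + 14 = 40
Final: stock = 40, total_sold = 12

First zero at event 1.

Answer: 1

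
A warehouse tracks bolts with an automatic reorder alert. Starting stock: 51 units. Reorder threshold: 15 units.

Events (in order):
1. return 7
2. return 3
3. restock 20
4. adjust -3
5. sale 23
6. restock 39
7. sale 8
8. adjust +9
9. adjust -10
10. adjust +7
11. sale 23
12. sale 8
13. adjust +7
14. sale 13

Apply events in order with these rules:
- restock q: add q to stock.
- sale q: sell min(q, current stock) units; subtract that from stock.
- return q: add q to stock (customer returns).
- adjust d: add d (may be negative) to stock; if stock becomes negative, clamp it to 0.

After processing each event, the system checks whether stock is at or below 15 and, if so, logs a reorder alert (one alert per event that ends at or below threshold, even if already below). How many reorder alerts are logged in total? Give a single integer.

Answer: 0

Derivation:
Processing events:
Start: stock = 51
  Event 1 (return 7): 51 + 7 = 58
  Event 2 (return 3): 58 + 3 = 61
  Event 3 (restock 20): 61 + 20 = 81
  Event 4 (adjust -3): 81 + -3 = 78
  Event 5 (sale 23): sell min(23,78)=23. stock: 78 - 23 = 55. total_sold = 23
  Event 6 (restock 39): 55 + 39 = 94
  Event 7 (sale 8): sell min(8,94)=8. stock: 94 - 8 = 86. total_sold = 31
  Event 8 (adjust +9): 86 + 9 = 95
  Event 9 (adjust -10): 95 + -10 = 85
  Event 10 (adjust +7): 85 + 7 = 92
  Event 11 (sale 23): sell min(23,92)=23. stock: 92 - 23 = 69. total_sold = 54
  Event 12 (sale 8): sell min(8,69)=8. stock: 69 - 8 = 61. total_sold = 62
  Event 13 (adjust +7): 61 + 7 = 68
  Event 14 (sale 13): sell min(13,68)=13. stock: 68 - 13 = 55. total_sold = 75
Final: stock = 55, total_sold = 75

Checking against threshold 15:
  After event 1: stock=58 > 15
  After event 2: stock=61 > 15
  After event 3: stock=81 > 15
  After event 4: stock=78 > 15
  After event 5: stock=55 > 15
  After event 6: stock=94 > 15
  After event 7: stock=86 > 15
  After event 8: stock=95 > 15
  After event 9: stock=85 > 15
  After event 10: stock=92 > 15
  After event 11: stock=69 > 15
  After event 12: stock=61 > 15
  After event 13: stock=68 > 15
  After event 14: stock=55 > 15
Alert events: []. Count = 0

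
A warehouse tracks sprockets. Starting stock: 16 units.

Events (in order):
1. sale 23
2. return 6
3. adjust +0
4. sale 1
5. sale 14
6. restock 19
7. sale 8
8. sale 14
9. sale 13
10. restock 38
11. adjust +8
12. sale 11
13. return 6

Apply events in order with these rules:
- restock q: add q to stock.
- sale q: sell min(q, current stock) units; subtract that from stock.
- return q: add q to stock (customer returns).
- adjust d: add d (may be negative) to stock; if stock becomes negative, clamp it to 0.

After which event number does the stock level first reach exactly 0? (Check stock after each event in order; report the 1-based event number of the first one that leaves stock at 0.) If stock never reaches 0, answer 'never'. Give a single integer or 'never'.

Processing events:
Start: stock = 16
  Event 1 (sale 23): sell min(23,16)=16. stock: 16 - 16 = 0. total_sold = 16
  Event 2 (return 6): 0 + 6 = 6
  Event 3 (adjust +0): 6 + 0 = 6
  Event 4 (sale 1): sell min(1,6)=1. stock: 6 - 1 = 5. total_sold = 17
  Event 5 (sale 14): sell min(14,5)=5. stock: 5 - 5 = 0. total_sold = 22
  Event 6 (restock 19): 0 + 19 = 19
  Event 7 (sale 8): sell min(8,19)=8. stock: 19 - 8 = 11. total_sold = 30
  Event 8 (sale 14): sell min(14,11)=11. stock: 11 - 11 = 0. total_sold = 41
  Event 9 (sale 13): sell min(13,0)=0. stock: 0 - 0 = 0. total_sold = 41
  Event 10 (restock 38): 0 + 38 = 38
  Event 11 (adjust +8): 38 + 8 = 46
  Event 12 (sale 11): sell min(11,46)=11. stock: 46 - 11 = 35. total_sold = 52
  Event 13 (return 6): 35 + 6 = 41
Final: stock = 41, total_sold = 52

First zero at event 1.

Answer: 1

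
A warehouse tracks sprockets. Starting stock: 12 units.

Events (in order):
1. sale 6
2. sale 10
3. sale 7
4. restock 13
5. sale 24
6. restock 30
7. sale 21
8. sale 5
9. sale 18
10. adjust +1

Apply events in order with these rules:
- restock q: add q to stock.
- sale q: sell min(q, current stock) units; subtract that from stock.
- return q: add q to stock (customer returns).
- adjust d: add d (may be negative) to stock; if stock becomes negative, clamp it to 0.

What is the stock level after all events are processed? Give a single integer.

Processing events:
Start: stock = 12
  Event 1 (sale 6): sell min(6,12)=6. stock: 12 - 6 = 6. total_sold = 6
  Event 2 (sale 10): sell min(10,6)=6. stock: 6 - 6 = 0. total_sold = 12
  Event 3 (sale 7): sell min(7,0)=0. stock: 0 - 0 = 0. total_sold = 12
  Event 4 (restock 13): 0 + 13 = 13
  Event 5 (sale 24): sell min(24,13)=13. stock: 13 - 13 = 0. total_sold = 25
  Event 6 (restock 30): 0 + 30 = 30
  Event 7 (sale 21): sell min(21,30)=21. stock: 30 - 21 = 9. total_sold = 46
  Event 8 (sale 5): sell min(5,9)=5. stock: 9 - 5 = 4. total_sold = 51
  Event 9 (sale 18): sell min(18,4)=4. stock: 4 - 4 = 0. total_sold = 55
  Event 10 (adjust +1): 0 + 1 = 1
Final: stock = 1, total_sold = 55

Answer: 1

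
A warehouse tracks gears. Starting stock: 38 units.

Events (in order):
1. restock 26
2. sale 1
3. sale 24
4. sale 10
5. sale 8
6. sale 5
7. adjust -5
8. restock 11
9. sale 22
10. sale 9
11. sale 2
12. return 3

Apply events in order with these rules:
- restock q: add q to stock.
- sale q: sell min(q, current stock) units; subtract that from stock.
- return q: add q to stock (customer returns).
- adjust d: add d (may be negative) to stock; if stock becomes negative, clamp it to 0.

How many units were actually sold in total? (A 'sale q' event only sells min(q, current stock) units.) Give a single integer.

Processing events:
Start: stock = 38
  Event 1 (restock 26): 38 + 26 = 64
  Event 2 (sale 1): sell min(1,64)=1. stock: 64 - 1 = 63. total_sold = 1
  Event 3 (sale 24): sell min(24,63)=24. stock: 63 - 24 = 39. total_sold = 25
  Event 4 (sale 10): sell min(10,39)=10. stock: 39 - 10 = 29. total_sold = 35
  Event 5 (sale 8): sell min(8,29)=8. stock: 29 - 8 = 21. total_sold = 43
  Event 6 (sale 5): sell min(5,21)=5. stock: 21 - 5 = 16. total_sold = 48
  Event 7 (adjust -5): 16 + -5 = 11
  Event 8 (restock 11): 11 + 11 = 22
  Event 9 (sale 22): sell min(22,22)=22. stock: 22 - 22 = 0. total_sold = 70
  Event 10 (sale 9): sell min(9,0)=0. stock: 0 - 0 = 0. total_sold = 70
  Event 11 (sale 2): sell min(2,0)=0. stock: 0 - 0 = 0. total_sold = 70
  Event 12 (return 3): 0 + 3 = 3
Final: stock = 3, total_sold = 70

Answer: 70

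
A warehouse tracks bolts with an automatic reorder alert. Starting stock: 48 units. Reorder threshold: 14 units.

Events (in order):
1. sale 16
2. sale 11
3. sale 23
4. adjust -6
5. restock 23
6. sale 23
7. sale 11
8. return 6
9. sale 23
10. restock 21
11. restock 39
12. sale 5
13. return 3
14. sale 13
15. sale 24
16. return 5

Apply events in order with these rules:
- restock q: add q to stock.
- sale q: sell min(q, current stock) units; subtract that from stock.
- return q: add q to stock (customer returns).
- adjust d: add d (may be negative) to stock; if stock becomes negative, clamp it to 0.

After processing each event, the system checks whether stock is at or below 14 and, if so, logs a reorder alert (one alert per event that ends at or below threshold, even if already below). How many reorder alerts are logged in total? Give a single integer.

Answer: 6

Derivation:
Processing events:
Start: stock = 48
  Event 1 (sale 16): sell min(16,48)=16. stock: 48 - 16 = 32. total_sold = 16
  Event 2 (sale 11): sell min(11,32)=11. stock: 32 - 11 = 21. total_sold = 27
  Event 3 (sale 23): sell min(23,21)=21. stock: 21 - 21 = 0. total_sold = 48
  Event 4 (adjust -6): 0 + -6 = 0 (clamped to 0)
  Event 5 (restock 23): 0 + 23 = 23
  Event 6 (sale 23): sell min(23,23)=23. stock: 23 - 23 = 0. total_sold = 71
  Event 7 (sale 11): sell min(11,0)=0. stock: 0 - 0 = 0. total_sold = 71
  Event 8 (return 6): 0 + 6 = 6
  Event 9 (sale 23): sell min(23,6)=6. stock: 6 - 6 = 0. total_sold = 77
  Event 10 (restock 21): 0 + 21 = 21
  Event 11 (restock 39): 21 + 39 = 60
  Event 12 (sale 5): sell min(5,60)=5. stock: 60 - 5 = 55. total_sold = 82
  Event 13 (return 3): 55 + 3 = 58
  Event 14 (sale 13): sell min(13,58)=13. stock: 58 - 13 = 45. total_sold = 95
  Event 15 (sale 24): sell min(24,45)=24. stock: 45 - 24 = 21. total_sold = 119
  Event 16 (return 5): 21 + 5 = 26
Final: stock = 26, total_sold = 119

Checking against threshold 14:
  After event 1: stock=32 > 14
  After event 2: stock=21 > 14
  After event 3: stock=0 <= 14 -> ALERT
  After event 4: stock=0 <= 14 -> ALERT
  After event 5: stock=23 > 14
  After event 6: stock=0 <= 14 -> ALERT
  After event 7: stock=0 <= 14 -> ALERT
  After event 8: stock=6 <= 14 -> ALERT
  After event 9: stock=0 <= 14 -> ALERT
  After event 10: stock=21 > 14
  After event 11: stock=60 > 14
  After event 12: stock=55 > 14
  After event 13: stock=58 > 14
  After event 14: stock=45 > 14
  After event 15: stock=21 > 14
  After event 16: stock=26 > 14
Alert events: [3, 4, 6, 7, 8, 9]. Count = 6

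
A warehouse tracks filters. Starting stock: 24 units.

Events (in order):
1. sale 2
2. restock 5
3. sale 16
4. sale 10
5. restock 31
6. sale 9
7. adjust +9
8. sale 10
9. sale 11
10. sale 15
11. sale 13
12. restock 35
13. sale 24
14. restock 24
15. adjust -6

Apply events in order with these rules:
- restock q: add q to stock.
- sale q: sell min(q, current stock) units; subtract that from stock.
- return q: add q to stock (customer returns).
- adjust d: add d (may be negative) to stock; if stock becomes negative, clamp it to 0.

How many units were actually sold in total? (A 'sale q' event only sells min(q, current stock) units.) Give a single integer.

Answer: 93

Derivation:
Processing events:
Start: stock = 24
  Event 1 (sale 2): sell min(2,24)=2. stock: 24 - 2 = 22. total_sold = 2
  Event 2 (restock 5): 22 + 5 = 27
  Event 3 (sale 16): sell min(16,27)=16. stock: 27 - 16 = 11. total_sold = 18
  Event 4 (sale 10): sell min(10,11)=10. stock: 11 - 10 = 1. total_sold = 28
  Event 5 (restock 31): 1 + 31 = 32
  Event 6 (sale 9): sell min(9,32)=9. stock: 32 - 9 = 23. total_sold = 37
  Event 7 (adjust +9): 23 + 9 = 32
  Event 8 (sale 10): sell min(10,32)=10. stock: 32 - 10 = 22. total_sold = 47
  Event 9 (sale 11): sell min(11,22)=11. stock: 22 - 11 = 11. total_sold = 58
  Event 10 (sale 15): sell min(15,11)=11. stock: 11 - 11 = 0. total_sold = 69
  Event 11 (sale 13): sell min(13,0)=0. stock: 0 - 0 = 0. total_sold = 69
  Event 12 (restock 35): 0 + 35 = 35
  Event 13 (sale 24): sell min(24,35)=24. stock: 35 - 24 = 11. total_sold = 93
  Event 14 (restock 24): 11 + 24 = 35
  Event 15 (adjust -6): 35 + -6 = 29
Final: stock = 29, total_sold = 93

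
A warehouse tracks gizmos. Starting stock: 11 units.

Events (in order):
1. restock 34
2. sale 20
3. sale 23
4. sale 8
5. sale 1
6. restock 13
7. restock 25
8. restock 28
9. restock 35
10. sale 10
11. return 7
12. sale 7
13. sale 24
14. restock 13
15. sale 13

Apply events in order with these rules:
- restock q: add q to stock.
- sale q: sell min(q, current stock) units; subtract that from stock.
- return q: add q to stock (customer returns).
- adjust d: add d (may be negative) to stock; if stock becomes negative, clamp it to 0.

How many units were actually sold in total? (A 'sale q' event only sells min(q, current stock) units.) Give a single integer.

Answer: 99

Derivation:
Processing events:
Start: stock = 11
  Event 1 (restock 34): 11 + 34 = 45
  Event 2 (sale 20): sell min(20,45)=20. stock: 45 - 20 = 25. total_sold = 20
  Event 3 (sale 23): sell min(23,25)=23. stock: 25 - 23 = 2. total_sold = 43
  Event 4 (sale 8): sell min(8,2)=2. stock: 2 - 2 = 0. total_sold = 45
  Event 5 (sale 1): sell min(1,0)=0. stock: 0 - 0 = 0. total_sold = 45
  Event 6 (restock 13): 0 + 13 = 13
  Event 7 (restock 25): 13 + 25 = 38
  Event 8 (restock 28): 38 + 28 = 66
  Event 9 (restock 35): 66 + 35 = 101
  Event 10 (sale 10): sell min(10,101)=10. stock: 101 - 10 = 91. total_sold = 55
  Event 11 (return 7): 91 + 7 = 98
  Event 12 (sale 7): sell min(7,98)=7. stock: 98 - 7 = 91. total_sold = 62
  Event 13 (sale 24): sell min(24,91)=24. stock: 91 - 24 = 67. total_sold = 86
  Event 14 (restock 13): 67 + 13 = 80
  Event 15 (sale 13): sell min(13,80)=13. stock: 80 - 13 = 67. total_sold = 99
Final: stock = 67, total_sold = 99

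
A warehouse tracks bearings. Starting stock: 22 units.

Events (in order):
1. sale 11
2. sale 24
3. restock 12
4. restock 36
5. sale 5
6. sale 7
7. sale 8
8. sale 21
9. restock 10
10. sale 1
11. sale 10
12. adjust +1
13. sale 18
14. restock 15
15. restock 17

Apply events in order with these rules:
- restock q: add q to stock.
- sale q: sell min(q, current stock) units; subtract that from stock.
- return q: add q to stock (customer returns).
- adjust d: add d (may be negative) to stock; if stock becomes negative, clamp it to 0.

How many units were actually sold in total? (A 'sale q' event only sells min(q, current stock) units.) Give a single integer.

Answer: 81

Derivation:
Processing events:
Start: stock = 22
  Event 1 (sale 11): sell min(11,22)=11. stock: 22 - 11 = 11. total_sold = 11
  Event 2 (sale 24): sell min(24,11)=11. stock: 11 - 11 = 0. total_sold = 22
  Event 3 (restock 12): 0 + 12 = 12
  Event 4 (restock 36): 12 + 36 = 48
  Event 5 (sale 5): sell min(5,48)=5. stock: 48 - 5 = 43. total_sold = 27
  Event 6 (sale 7): sell min(7,43)=7. stock: 43 - 7 = 36. total_sold = 34
  Event 7 (sale 8): sell min(8,36)=8. stock: 36 - 8 = 28. total_sold = 42
  Event 8 (sale 21): sell min(21,28)=21. stock: 28 - 21 = 7. total_sold = 63
  Event 9 (restock 10): 7 + 10 = 17
  Event 10 (sale 1): sell min(1,17)=1. stock: 17 - 1 = 16. total_sold = 64
  Event 11 (sale 10): sell min(10,16)=10. stock: 16 - 10 = 6. total_sold = 74
  Event 12 (adjust +1): 6 + 1 = 7
  Event 13 (sale 18): sell min(18,7)=7. stock: 7 - 7 = 0. total_sold = 81
  Event 14 (restock 15): 0 + 15 = 15
  Event 15 (restock 17): 15 + 17 = 32
Final: stock = 32, total_sold = 81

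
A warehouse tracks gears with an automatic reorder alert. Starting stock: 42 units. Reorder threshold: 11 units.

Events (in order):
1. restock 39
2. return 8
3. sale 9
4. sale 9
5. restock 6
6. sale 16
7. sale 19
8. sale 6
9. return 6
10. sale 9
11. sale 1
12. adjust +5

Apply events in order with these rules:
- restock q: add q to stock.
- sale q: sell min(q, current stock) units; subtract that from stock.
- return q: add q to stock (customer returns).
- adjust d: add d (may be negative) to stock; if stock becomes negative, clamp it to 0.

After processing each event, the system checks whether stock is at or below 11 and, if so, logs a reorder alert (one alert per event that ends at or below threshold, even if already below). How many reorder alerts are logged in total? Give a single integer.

Processing events:
Start: stock = 42
  Event 1 (restock 39): 42 + 39 = 81
  Event 2 (return 8): 81 + 8 = 89
  Event 3 (sale 9): sell min(9,89)=9. stock: 89 - 9 = 80. total_sold = 9
  Event 4 (sale 9): sell min(9,80)=9. stock: 80 - 9 = 71. total_sold = 18
  Event 5 (restock 6): 71 + 6 = 77
  Event 6 (sale 16): sell min(16,77)=16. stock: 77 - 16 = 61. total_sold = 34
  Event 7 (sale 19): sell min(19,61)=19. stock: 61 - 19 = 42. total_sold = 53
  Event 8 (sale 6): sell min(6,42)=6. stock: 42 - 6 = 36. total_sold = 59
  Event 9 (return 6): 36 + 6 = 42
  Event 10 (sale 9): sell min(9,42)=9. stock: 42 - 9 = 33. total_sold = 68
  Event 11 (sale 1): sell min(1,33)=1. stock: 33 - 1 = 32. total_sold = 69
  Event 12 (adjust +5): 32 + 5 = 37
Final: stock = 37, total_sold = 69

Checking against threshold 11:
  After event 1: stock=81 > 11
  After event 2: stock=89 > 11
  After event 3: stock=80 > 11
  After event 4: stock=71 > 11
  After event 5: stock=77 > 11
  After event 6: stock=61 > 11
  After event 7: stock=42 > 11
  After event 8: stock=36 > 11
  After event 9: stock=42 > 11
  After event 10: stock=33 > 11
  After event 11: stock=32 > 11
  After event 12: stock=37 > 11
Alert events: []. Count = 0

Answer: 0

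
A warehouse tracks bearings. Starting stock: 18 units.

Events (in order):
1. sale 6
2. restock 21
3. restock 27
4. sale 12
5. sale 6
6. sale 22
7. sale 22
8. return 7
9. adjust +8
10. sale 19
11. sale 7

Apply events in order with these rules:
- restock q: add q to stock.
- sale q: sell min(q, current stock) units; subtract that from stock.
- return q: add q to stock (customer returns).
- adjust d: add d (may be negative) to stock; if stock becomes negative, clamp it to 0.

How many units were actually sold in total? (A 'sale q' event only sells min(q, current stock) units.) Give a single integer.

Answer: 81

Derivation:
Processing events:
Start: stock = 18
  Event 1 (sale 6): sell min(6,18)=6. stock: 18 - 6 = 12. total_sold = 6
  Event 2 (restock 21): 12 + 21 = 33
  Event 3 (restock 27): 33 + 27 = 60
  Event 4 (sale 12): sell min(12,60)=12. stock: 60 - 12 = 48. total_sold = 18
  Event 5 (sale 6): sell min(6,48)=6. stock: 48 - 6 = 42. total_sold = 24
  Event 6 (sale 22): sell min(22,42)=22. stock: 42 - 22 = 20. total_sold = 46
  Event 7 (sale 22): sell min(22,20)=20. stock: 20 - 20 = 0. total_sold = 66
  Event 8 (return 7): 0 + 7 = 7
  Event 9 (adjust +8): 7 + 8 = 15
  Event 10 (sale 19): sell min(19,15)=15. stock: 15 - 15 = 0. total_sold = 81
  Event 11 (sale 7): sell min(7,0)=0. stock: 0 - 0 = 0. total_sold = 81
Final: stock = 0, total_sold = 81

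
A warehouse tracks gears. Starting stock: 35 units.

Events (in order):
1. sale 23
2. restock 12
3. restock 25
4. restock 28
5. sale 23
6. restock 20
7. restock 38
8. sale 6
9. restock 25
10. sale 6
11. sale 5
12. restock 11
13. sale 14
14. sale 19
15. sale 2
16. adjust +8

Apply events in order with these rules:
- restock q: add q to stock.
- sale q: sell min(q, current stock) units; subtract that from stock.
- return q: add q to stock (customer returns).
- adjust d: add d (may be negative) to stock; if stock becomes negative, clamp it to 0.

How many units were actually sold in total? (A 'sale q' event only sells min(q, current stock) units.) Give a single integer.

Answer: 98

Derivation:
Processing events:
Start: stock = 35
  Event 1 (sale 23): sell min(23,35)=23. stock: 35 - 23 = 12. total_sold = 23
  Event 2 (restock 12): 12 + 12 = 24
  Event 3 (restock 25): 24 + 25 = 49
  Event 4 (restock 28): 49 + 28 = 77
  Event 5 (sale 23): sell min(23,77)=23. stock: 77 - 23 = 54. total_sold = 46
  Event 6 (restock 20): 54 + 20 = 74
  Event 7 (restock 38): 74 + 38 = 112
  Event 8 (sale 6): sell min(6,112)=6. stock: 112 - 6 = 106. total_sold = 52
  Event 9 (restock 25): 106 + 25 = 131
  Event 10 (sale 6): sell min(6,131)=6. stock: 131 - 6 = 125. total_sold = 58
  Event 11 (sale 5): sell min(5,125)=5. stock: 125 - 5 = 120. total_sold = 63
  Event 12 (restock 11): 120 + 11 = 131
  Event 13 (sale 14): sell min(14,131)=14. stock: 131 - 14 = 117. total_sold = 77
  Event 14 (sale 19): sell min(19,117)=19. stock: 117 - 19 = 98. total_sold = 96
  Event 15 (sale 2): sell min(2,98)=2. stock: 98 - 2 = 96. total_sold = 98
  Event 16 (adjust +8): 96 + 8 = 104
Final: stock = 104, total_sold = 98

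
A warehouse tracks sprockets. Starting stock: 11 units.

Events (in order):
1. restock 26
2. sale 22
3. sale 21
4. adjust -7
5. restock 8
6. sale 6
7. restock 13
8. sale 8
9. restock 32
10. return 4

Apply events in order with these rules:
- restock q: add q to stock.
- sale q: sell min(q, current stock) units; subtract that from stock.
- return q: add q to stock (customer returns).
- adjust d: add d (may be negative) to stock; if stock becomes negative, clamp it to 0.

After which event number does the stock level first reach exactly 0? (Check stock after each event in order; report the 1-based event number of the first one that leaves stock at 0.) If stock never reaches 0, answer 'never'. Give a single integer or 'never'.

Answer: 3

Derivation:
Processing events:
Start: stock = 11
  Event 1 (restock 26): 11 + 26 = 37
  Event 2 (sale 22): sell min(22,37)=22. stock: 37 - 22 = 15. total_sold = 22
  Event 3 (sale 21): sell min(21,15)=15. stock: 15 - 15 = 0. total_sold = 37
  Event 4 (adjust -7): 0 + -7 = 0 (clamped to 0)
  Event 5 (restock 8): 0 + 8 = 8
  Event 6 (sale 6): sell min(6,8)=6. stock: 8 - 6 = 2. total_sold = 43
  Event 7 (restock 13): 2 + 13 = 15
  Event 8 (sale 8): sell min(8,15)=8. stock: 15 - 8 = 7. total_sold = 51
  Event 9 (restock 32): 7 + 32 = 39
  Event 10 (return 4): 39 + 4 = 43
Final: stock = 43, total_sold = 51

First zero at event 3.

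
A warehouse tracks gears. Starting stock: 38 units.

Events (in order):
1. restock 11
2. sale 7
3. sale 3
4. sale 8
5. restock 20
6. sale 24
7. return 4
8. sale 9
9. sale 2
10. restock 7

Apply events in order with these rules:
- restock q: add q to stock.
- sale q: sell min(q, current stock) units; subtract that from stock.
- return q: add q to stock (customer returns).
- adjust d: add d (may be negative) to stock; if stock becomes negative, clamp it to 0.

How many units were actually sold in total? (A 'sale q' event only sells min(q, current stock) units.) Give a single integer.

Processing events:
Start: stock = 38
  Event 1 (restock 11): 38 + 11 = 49
  Event 2 (sale 7): sell min(7,49)=7. stock: 49 - 7 = 42. total_sold = 7
  Event 3 (sale 3): sell min(3,42)=3. stock: 42 - 3 = 39. total_sold = 10
  Event 4 (sale 8): sell min(8,39)=8. stock: 39 - 8 = 31. total_sold = 18
  Event 5 (restock 20): 31 + 20 = 51
  Event 6 (sale 24): sell min(24,51)=24. stock: 51 - 24 = 27. total_sold = 42
  Event 7 (return 4): 27 + 4 = 31
  Event 8 (sale 9): sell min(9,31)=9. stock: 31 - 9 = 22. total_sold = 51
  Event 9 (sale 2): sell min(2,22)=2. stock: 22 - 2 = 20. total_sold = 53
  Event 10 (restock 7): 20 + 7 = 27
Final: stock = 27, total_sold = 53

Answer: 53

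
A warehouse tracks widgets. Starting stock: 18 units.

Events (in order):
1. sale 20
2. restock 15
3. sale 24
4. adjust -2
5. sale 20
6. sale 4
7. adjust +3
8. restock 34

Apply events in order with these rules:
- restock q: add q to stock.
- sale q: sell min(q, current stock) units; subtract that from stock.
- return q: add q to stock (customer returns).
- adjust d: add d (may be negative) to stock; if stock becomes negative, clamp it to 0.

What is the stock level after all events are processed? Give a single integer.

Processing events:
Start: stock = 18
  Event 1 (sale 20): sell min(20,18)=18. stock: 18 - 18 = 0. total_sold = 18
  Event 2 (restock 15): 0 + 15 = 15
  Event 3 (sale 24): sell min(24,15)=15. stock: 15 - 15 = 0. total_sold = 33
  Event 4 (adjust -2): 0 + -2 = 0 (clamped to 0)
  Event 5 (sale 20): sell min(20,0)=0. stock: 0 - 0 = 0. total_sold = 33
  Event 6 (sale 4): sell min(4,0)=0. stock: 0 - 0 = 0. total_sold = 33
  Event 7 (adjust +3): 0 + 3 = 3
  Event 8 (restock 34): 3 + 34 = 37
Final: stock = 37, total_sold = 33

Answer: 37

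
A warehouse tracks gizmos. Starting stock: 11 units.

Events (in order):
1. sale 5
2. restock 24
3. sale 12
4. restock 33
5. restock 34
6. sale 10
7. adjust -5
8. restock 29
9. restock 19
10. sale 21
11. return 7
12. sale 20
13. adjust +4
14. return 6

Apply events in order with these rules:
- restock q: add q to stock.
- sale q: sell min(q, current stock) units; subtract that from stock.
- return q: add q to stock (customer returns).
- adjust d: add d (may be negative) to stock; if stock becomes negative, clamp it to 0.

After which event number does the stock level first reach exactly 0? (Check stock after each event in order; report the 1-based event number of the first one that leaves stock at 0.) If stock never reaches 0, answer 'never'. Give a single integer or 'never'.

Answer: never

Derivation:
Processing events:
Start: stock = 11
  Event 1 (sale 5): sell min(5,11)=5. stock: 11 - 5 = 6. total_sold = 5
  Event 2 (restock 24): 6 + 24 = 30
  Event 3 (sale 12): sell min(12,30)=12. stock: 30 - 12 = 18. total_sold = 17
  Event 4 (restock 33): 18 + 33 = 51
  Event 5 (restock 34): 51 + 34 = 85
  Event 6 (sale 10): sell min(10,85)=10. stock: 85 - 10 = 75. total_sold = 27
  Event 7 (adjust -5): 75 + -5 = 70
  Event 8 (restock 29): 70 + 29 = 99
  Event 9 (restock 19): 99 + 19 = 118
  Event 10 (sale 21): sell min(21,118)=21. stock: 118 - 21 = 97. total_sold = 48
  Event 11 (return 7): 97 + 7 = 104
  Event 12 (sale 20): sell min(20,104)=20. stock: 104 - 20 = 84. total_sold = 68
  Event 13 (adjust +4): 84 + 4 = 88
  Event 14 (return 6): 88 + 6 = 94
Final: stock = 94, total_sold = 68

Stock never reaches 0.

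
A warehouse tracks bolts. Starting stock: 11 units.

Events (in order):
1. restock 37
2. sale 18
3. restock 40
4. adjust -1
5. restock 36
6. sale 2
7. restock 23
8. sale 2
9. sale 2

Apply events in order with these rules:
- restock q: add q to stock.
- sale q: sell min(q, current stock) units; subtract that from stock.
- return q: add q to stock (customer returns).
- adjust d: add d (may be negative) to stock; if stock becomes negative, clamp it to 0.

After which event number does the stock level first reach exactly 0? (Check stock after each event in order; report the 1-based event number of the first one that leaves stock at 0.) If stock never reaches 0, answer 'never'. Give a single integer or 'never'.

Processing events:
Start: stock = 11
  Event 1 (restock 37): 11 + 37 = 48
  Event 2 (sale 18): sell min(18,48)=18. stock: 48 - 18 = 30. total_sold = 18
  Event 3 (restock 40): 30 + 40 = 70
  Event 4 (adjust -1): 70 + -1 = 69
  Event 5 (restock 36): 69 + 36 = 105
  Event 6 (sale 2): sell min(2,105)=2. stock: 105 - 2 = 103. total_sold = 20
  Event 7 (restock 23): 103 + 23 = 126
  Event 8 (sale 2): sell min(2,126)=2. stock: 126 - 2 = 124. total_sold = 22
  Event 9 (sale 2): sell min(2,124)=2. stock: 124 - 2 = 122. total_sold = 24
Final: stock = 122, total_sold = 24

Stock never reaches 0.

Answer: never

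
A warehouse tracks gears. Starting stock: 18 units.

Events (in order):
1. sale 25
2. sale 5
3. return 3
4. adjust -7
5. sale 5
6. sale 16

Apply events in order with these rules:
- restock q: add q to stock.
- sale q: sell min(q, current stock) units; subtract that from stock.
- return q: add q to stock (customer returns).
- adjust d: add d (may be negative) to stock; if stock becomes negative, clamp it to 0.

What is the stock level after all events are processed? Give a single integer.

Answer: 0

Derivation:
Processing events:
Start: stock = 18
  Event 1 (sale 25): sell min(25,18)=18. stock: 18 - 18 = 0. total_sold = 18
  Event 2 (sale 5): sell min(5,0)=0. stock: 0 - 0 = 0. total_sold = 18
  Event 3 (return 3): 0 + 3 = 3
  Event 4 (adjust -7): 3 + -7 = 0 (clamped to 0)
  Event 5 (sale 5): sell min(5,0)=0. stock: 0 - 0 = 0. total_sold = 18
  Event 6 (sale 16): sell min(16,0)=0. stock: 0 - 0 = 0. total_sold = 18
Final: stock = 0, total_sold = 18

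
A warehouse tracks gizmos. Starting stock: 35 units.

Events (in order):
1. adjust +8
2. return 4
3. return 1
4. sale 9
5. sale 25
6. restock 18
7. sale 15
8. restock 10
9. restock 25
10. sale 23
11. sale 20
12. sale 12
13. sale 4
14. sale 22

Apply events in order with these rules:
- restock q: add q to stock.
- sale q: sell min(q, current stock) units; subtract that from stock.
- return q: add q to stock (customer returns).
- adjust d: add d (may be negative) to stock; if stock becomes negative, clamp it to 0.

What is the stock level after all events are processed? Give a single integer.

Processing events:
Start: stock = 35
  Event 1 (adjust +8): 35 + 8 = 43
  Event 2 (return 4): 43 + 4 = 47
  Event 3 (return 1): 47 + 1 = 48
  Event 4 (sale 9): sell min(9,48)=9. stock: 48 - 9 = 39. total_sold = 9
  Event 5 (sale 25): sell min(25,39)=25. stock: 39 - 25 = 14. total_sold = 34
  Event 6 (restock 18): 14 + 18 = 32
  Event 7 (sale 15): sell min(15,32)=15. stock: 32 - 15 = 17. total_sold = 49
  Event 8 (restock 10): 17 + 10 = 27
  Event 9 (restock 25): 27 + 25 = 52
  Event 10 (sale 23): sell min(23,52)=23. stock: 52 - 23 = 29. total_sold = 72
  Event 11 (sale 20): sell min(20,29)=20. stock: 29 - 20 = 9. total_sold = 92
  Event 12 (sale 12): sell min(12,9)=9. stock: 9 - 9 = 0. total_sold = 101
  Event 13 (sale 4): sell min(4,0)=0. stock: 0 - 0 = 0. total_sold = 101
  Event 14 (sale 22): sell min(22,0)=0. stock: 0 - 0 = 0. total_sold = 101
Final: stock = 0, total_sold = 101

Answer: 0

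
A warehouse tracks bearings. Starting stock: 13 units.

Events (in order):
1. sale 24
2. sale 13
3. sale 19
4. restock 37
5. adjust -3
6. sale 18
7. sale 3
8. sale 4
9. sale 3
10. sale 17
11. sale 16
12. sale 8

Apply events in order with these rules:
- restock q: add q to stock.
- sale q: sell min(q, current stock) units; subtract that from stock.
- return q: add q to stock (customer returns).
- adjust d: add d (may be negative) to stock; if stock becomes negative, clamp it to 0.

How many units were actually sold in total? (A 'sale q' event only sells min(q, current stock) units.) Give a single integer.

Answer: 47

Derivation:
Processing events:
Start: stock = 13
  Event 1 (sale 24): sell min(24,13)=13. stock: 13 - 13 = 0. total_sold = 13
  Event 2 (sale 13): sell min(13,0)=0. stock: 0 - 0 = 0. total_sold = 13
  Event 3 (sale 19): sell min(19,0)=0. stock: 0 - 0 = 0. total_sold = 13
  Event 4 (restock 37): 0 + 37 = 37
  Event 5 (adjust -3): 37 + -3 = 34
  Event 6 (sale 18): sell min(18,34)=18. stock: 34 - 18 = 16. total_sold = 31
  Event 7 (sale 3): sell min(3,16)=3. stock: 16 - 3 = 13. total_sold = 34
  Event 8 (sale 4): sell min(4,13)=4. stock: 13 - 4 = 9. total_sold = 38
  Event 9 (sale 3): sell min(3,9)=3. stock: 9 - 3 = 6. total_sold = 41
  Event 10 (sale 17): sell min(17,6)=6. stock: 6 - 6 = 0. total_sold = 47
  Event 11 (sale 16): sell min(16,0)=0. stock: 0 - 0 = 0. total_sold = 47
  Event 12 (sale 8): sell min(8,0)=0. stock: 0 - 0 = 0. total_sold = 47
Final: stock = 0, total_sold = 47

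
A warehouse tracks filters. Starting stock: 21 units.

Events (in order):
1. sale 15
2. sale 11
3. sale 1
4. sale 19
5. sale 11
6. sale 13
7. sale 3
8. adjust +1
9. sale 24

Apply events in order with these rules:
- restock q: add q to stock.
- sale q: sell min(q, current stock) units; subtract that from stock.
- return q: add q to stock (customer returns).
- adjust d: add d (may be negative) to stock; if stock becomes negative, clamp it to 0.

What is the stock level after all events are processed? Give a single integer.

Answer: 0

Derivation:
Processing events:
Start: stock = 21
  Event 1 (sale 15): sell min(15,21)=15. stock: 21 - 15 = 6. total_sold = 15
  Event 2 (sale 11): sell min(11,6)=6. stock: 6 - 6 = 0. total_sold = 21
  Event 3 (sale 1): sell min(1,0)=0. stock: 0 - 0 = 0. total_sold = 21
  Event 4 (sale 19): sell min(19,0)=0. stock: 0 - 0 = 0. total_sold = 21
  Event 5 (sale 11): sell min(11,0)=0. stock: 0 - 0 = 0. total_sold = 21
  Event 6 (sale 13): sell min(13,0)=0. stock: 0 - 0 = 0. total_sold = 21
  Event 7 (sale 3): sell min(3,0)=0. stock: 0 - 0 = 0. total_sold = 21
  Event 8 (adjust +1): 0 + 1 = 1
  Event 9 (sale 24): sell min(24,1)=1. stock: 1 - 1 = 0. total_sold = 22
Final: stock = 0, total_sold = 22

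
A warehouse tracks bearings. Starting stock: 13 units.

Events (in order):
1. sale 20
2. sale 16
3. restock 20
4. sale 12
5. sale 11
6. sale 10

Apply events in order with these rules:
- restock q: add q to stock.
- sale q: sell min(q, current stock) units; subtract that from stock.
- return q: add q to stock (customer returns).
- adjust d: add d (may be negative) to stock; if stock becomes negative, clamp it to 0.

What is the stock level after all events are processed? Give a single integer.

Answer: 0

Derivation:
Processing events:
Start: stock = 13
  Event 1 (sale 20): sell min(20,13)=13. stock: 13 - 13 = 0. total_sold = 13
  Event 2 (sale 16): sell min(16,0)=0. stock: 0 - 0 = 0. total_sold = 13
  Event 3 (restock 20): 0 + 20 = 20
  Event 4 (sale 12): sell min(12,20)=12. stock: 20 - 12 = 8. total_sold = 25
  Event 5 (sale 11): sell min(11,8)=8. stock: 8 - 8 = 0. total_sold = 33
  Event 6 (sale 10): sell min(10,0)=0. stock: 0 - 0 = 0. total_sold = 33
Final: stock = 0, total_sold = 33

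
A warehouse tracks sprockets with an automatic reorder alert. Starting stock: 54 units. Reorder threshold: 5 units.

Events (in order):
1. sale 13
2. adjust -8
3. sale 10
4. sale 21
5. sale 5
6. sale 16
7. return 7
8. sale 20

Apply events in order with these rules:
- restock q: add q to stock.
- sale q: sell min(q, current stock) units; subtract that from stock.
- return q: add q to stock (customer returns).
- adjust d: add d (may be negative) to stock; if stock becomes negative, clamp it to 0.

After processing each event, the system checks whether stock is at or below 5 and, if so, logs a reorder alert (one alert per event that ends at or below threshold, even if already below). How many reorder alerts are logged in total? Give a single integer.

Processing events:
Start: stock = 54
  Event 1 (sale 13): sell min(13,54)=13. stock: 54 - 13 = 41. total_sold = 13
  Event 2 (adjust -8): 41 + -8 = 33
  Event 3 (sale 10): sell min(10,33)=10. stock: 33 - 10 = 23. total_sold = 23
  Event 4 (sale 21): sell min(21,23)=21. stock: 23 - 21 = 2. total_sold = 44
  Event 5 (sale 5): sell min(5,2)=2. stock: 2 - 2 = 0. total_sold = 46
  Event 6 (sale 16): sell min(16,0)=0. stock: 0 - 0 = 0. total_sold = 46
  Event 7 (return 7): 0 + 7 = 7
  Event 8 (sale 20): sell min(20,7)=7. stock: 7 - 7 = 0. total_sold = 53
Final: stock = 0, total_sold = 53

Checking against threshold 5:
  After event 1: stock=41 > 5
  After event 2: stock=33 > 5
  After event 3: stock=23 > 5
  After event 4: stock=2 <= 5 -> ALERT
  After event 5: stock=0 <= 5 -> ALERT
  After event 6: stock=0 <= 5 -> ALERT
  After event 7: stock=7 > 5
  After event 8: stock=0 <= 5 -> ALERT
Alert events: [4, 5, 6, 8]. Count = 4

Answer: 4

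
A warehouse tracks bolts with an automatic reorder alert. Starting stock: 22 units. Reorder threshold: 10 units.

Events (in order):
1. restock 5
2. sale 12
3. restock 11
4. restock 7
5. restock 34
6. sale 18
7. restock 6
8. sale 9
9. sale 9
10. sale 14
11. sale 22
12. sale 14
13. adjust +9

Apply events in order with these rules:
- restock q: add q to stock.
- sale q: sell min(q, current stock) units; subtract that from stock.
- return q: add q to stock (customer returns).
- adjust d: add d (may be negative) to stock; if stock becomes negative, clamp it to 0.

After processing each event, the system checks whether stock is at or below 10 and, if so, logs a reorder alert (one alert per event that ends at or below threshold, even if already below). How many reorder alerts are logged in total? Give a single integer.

Processing events:
Start: stock = 22
  Event 1 (restock 5): 22 + 5 = 27
  Event 2 (sale 12): sell min(12,27)=12. stock: 27 - 12 = 15. total_sold = 12
  Event 3 (restock 11): 15 + 11 = 26
  Event 4 (restock 7): 26 + 7 = 33
  Event 5 (restock 34): 33 + 34 = 67
  Event 6 (sale 18): sell min(18,67)=18. stock: 67 - 18 = 49. total_sold = 30
  Event 7 (restock 6): 49 + 6 = 55
  Event 8 (sale 9): sell min(9,55)=9. stock: 55 - 9 = 46. total_sold = 39
  Event 9 (sale 9): sell min(9,46)=9. stock: 46 - 9 = 37. total_sold = 48
  Event 10 (sale 14): sell min(14,37)=14. stock: 37 - 14 = 23. total_sold = 62
  Event 11 (sale 22): sell min(22,23)=22. stock: 23 - 22 = 1. total_sold = 84
  Event 12 (sale 14): sell min(14,1)=1. stock: 1 - 1 = 0. total_sold = 85
  Event 13 (adjust +9): 0 + 9 = 9
Final: stock = 9, total_sold = 85

Checking against threshold 10:
  After event 1: stock=27 > 10
  After event 2: stock=15 > 10
  After event 3: stock=26 > 10
  After event 4: stock=33 > 10
  After event 5: stock=67 > 10
  After event 6: stock=49 > 10
  After event 7: stock=55 > 10
  After event 8: stock=46 > 10
  After event 9: stock=37 > 10
  After event 10: stock=23 > 10
  After event 11: stock=1 <= 10 -> ALERT
  After event 12: stock=0 <= 10 -> ALERT
  After event 13: stock=9 <= 10 -> ALERT
Alert events: [11, 12, 13]. Count = 3

Answer: 3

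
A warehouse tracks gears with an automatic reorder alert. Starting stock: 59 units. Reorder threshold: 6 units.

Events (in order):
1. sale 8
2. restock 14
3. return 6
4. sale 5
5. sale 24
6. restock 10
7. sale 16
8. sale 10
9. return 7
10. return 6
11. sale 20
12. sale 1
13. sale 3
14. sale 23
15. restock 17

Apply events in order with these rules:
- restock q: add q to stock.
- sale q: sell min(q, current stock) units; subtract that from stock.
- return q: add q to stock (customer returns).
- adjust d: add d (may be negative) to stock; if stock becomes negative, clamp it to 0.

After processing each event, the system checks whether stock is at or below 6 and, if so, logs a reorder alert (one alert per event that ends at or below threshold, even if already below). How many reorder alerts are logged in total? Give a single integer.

Answer: 1

Derivation:
Processing events:
Start: stock = 59
  Event 1 (sale 8): sell min(8,59)=8. stock: 59 - 8 = 51. total_sold = 8
  Event 2 (restock 14): 51 + 14 = 65
  Event 3 (return 6): 65 + 6 = 71
  Event 4 (sale 5): sell min(5,71)=5. stock: 71 - 5 = 66. total_sold = 13
  Event 5 (sale 24): sell min(24,66)=24. stock: 66 - 24 = 42. total_sold = 37
  Event 6 (restock 10): 42 + 10 = 52
  Event 7 (sale 16): sell min(16,52)=16. stock: 52 - 16 = 36. total_sold = 53
  Event 8 (sale 10): sell min(10,36)=10. stock: 36 - 10 = 26. total_sold = 63
  Event 9 (return 7): 26 + 7 = 33
  Event 10 (return 6): 33 + 6 = 39
  Event 11 (sale 20): sell min(20,39)=20. stock: 39 - 20 = 19. total_sold = 83
  Event 12 (sale 1): sell min(1,19)=1. stock: 19 - 1 = 18. total_sold = 84
  Event 13 (sale 3): sell min(3,18)=3. stock: 18 - 3 = 15. total_sold = 87
  Event 14 (sale 23): sell min(23,15)=15. stock: 15 - 15 = 0. total_sold = 102
  Event 15 (restock 17): 0 + 17 = 17
Final: stock = 17, total_sold = 102

Checking against threshold 6:
  After event 1: stock=51 > 6
  After event 2: stock=65 > 6
  After event 3: stock=71 > 6
  After event 4: stock=66 > 6
  After event 5: stock=42 > 6
  After event 6: stock=52 > 6
  After event 7: stock=36 > 6
  After event 8: stock=26 > 6
  After event 9: stock=33 > 6
  After event 10: stock=39 > 6
  After event 11: stock=19 > 6
  After event 12: stock=18 > 6
  After event 13: stock=15 > 6
  After event 14: stock=0 <= 6 -> ALERT
  After event 15: stock=17 > 6
Alert events: [14]. Count = 1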